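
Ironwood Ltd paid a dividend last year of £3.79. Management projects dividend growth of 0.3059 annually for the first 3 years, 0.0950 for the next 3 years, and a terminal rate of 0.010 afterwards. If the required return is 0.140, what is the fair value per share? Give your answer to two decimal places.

Three-stage DDM. Project D₁…D_6; terminal Gordon value at t=6 with g = 0.01; discount at r = 0.14.
D_1 = 4.9494
D_2 = 6.4634
D_3 = 8.4405
D_4 = 9.2424
D_5 = 10.1204
D_6 = 11.0818
TV_6 = 11.1926/(0.14−0.01) = 86.0973
P₀ = Σ Dₜ/(1+r)ᵗ + TV_6/(1+r)^6 = 70.0139

£70.01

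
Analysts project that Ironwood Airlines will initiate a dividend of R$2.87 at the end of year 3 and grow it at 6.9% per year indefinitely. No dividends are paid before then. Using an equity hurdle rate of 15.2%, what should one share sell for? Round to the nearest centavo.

Deferred-dividend DDM. At t=2 the remaining stream is a growing perpetuity with first payment D_3 = 2.87.
V_2 = D_3/(r−g) = 2.87/(0.152−0.069) = 34.5783
P₀ = V_2/(1+r)^2 = 34.5783/(1+0.152)^2 = 26.0555

R$26.06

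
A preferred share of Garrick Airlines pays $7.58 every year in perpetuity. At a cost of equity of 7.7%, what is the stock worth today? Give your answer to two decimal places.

Zero-growth DDM (perpetuity): P₀ = D/r = 7.58 / 0.077 = 98.4416

$98.44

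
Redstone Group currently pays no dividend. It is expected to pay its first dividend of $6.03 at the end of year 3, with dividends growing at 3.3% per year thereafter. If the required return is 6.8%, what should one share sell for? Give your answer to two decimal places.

Deferred-dividend DDM. At t=2 the remaining stream is a growing perpetuity with first payment D_3 = 6.03.
V_2 = D_3/(r−g) = 6.03/(0.068−0.033) = 172.2857
P₀ = V_2/(1+r)^2 = 172.2857/(1+0.068)^2 = 151.0451

$151.05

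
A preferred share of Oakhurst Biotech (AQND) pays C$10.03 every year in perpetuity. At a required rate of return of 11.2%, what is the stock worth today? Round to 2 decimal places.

Zero-growth DDM (perpetuity): P₀ = D/r = 10.03 / 0.112 = 89.5536

C$89.55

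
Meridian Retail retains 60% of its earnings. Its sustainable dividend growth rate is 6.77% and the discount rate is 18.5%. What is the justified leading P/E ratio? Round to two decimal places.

Payout ratio b = 1 − 0.60 = 0.40.
Justified leading P/E = b/(r−g) = 0.40/(0.185−0.0677) = 3.4101

3.41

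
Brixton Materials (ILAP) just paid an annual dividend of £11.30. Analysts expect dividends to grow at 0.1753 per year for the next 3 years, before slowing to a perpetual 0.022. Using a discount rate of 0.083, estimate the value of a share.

£281.98

Two-stage DDM. Project D₁…D_3 at 0.1753, terminal growth 0.022, discount at r = 0.083.
D_1 = 13.2809
D_2 = 15.6090
D_3 = 18.3453
Terminal value at t=3: TV = D_4/(r−g) = 18.7489/(0.083−0.022) = 307.3588
P₀ = 13.2809/(1+0.083)^1 + 15.6090/(1+0.083)^2 + 18.3453/(1+0.083)^3 + 307.3588/(1+0.083)^3 = 281.9830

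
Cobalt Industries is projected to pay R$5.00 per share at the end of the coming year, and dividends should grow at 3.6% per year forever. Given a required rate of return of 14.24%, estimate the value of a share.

R$46.99

Gordon growth model: P₀ = D₁/(r − g), with D₁ = 5.00 given directly.
P₀ = 5.0000 / (0.1424 − 0.036) = 5.0000 / 0.1064 = 46.9925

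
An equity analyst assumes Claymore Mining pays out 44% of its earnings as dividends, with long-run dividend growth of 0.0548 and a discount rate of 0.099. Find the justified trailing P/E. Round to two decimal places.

10.50

Justified trailing P/E = b(1+g)/(r−g) = 0.44×(1+0.0548)/(0.099−0.0548) = 10.5003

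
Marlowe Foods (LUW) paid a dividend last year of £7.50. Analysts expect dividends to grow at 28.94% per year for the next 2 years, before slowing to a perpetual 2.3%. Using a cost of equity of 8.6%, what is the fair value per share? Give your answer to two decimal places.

Two-stage DDM. Project D₁…D_2 at 0.2894, terminal growth 0.023, discount at r = 0.086.
D_1 = 9.6705
D_2 = 12.4691
Terminal value at t=2: TV = D_3/(r−g) = 12.7559/(0.086−0.023) = 202.4751
P₀ = 9.6705/(1+0.086)^1 + 12.4691/(1+0.086)^2 + 202.4751/(1+0.086)^2 = 191.1541

£191.15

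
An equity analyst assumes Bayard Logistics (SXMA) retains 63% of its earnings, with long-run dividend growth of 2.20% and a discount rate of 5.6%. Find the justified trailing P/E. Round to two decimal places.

11.12

Payout ratio b = 1 − 0.63 = 0.37.
Justified trailing P/E = b(1+g)/(r−g) = 0.37×(1+0.022)/(0.056−0.022) = 11.1218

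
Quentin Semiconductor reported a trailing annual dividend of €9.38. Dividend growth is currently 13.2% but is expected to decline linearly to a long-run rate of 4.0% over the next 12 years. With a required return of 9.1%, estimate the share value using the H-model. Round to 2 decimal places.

H-model: P₀ = D₀[(1+g_L) + H(g_S−g_L)]/(r−g_L), with H = 12/2 = 6.
P₀ = 9.38 × [(1+0.04) + 6×(0.132−0.04)] / (0.091−0.04)
   = 9.38 × 1.5920 / 0.051 = 292.8031

€292.80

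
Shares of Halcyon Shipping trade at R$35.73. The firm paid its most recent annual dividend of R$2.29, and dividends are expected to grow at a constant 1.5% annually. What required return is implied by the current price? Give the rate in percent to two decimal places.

8.01%

Rearranging the constant-growth DDM: r = D₁/P₀ + g.
D₁ = 2.29 × (1 + 0.015) = 2.3243.
r = 2.3243 / 35.73 + 0.015 = 0.06505 + 0.015 = 0.08005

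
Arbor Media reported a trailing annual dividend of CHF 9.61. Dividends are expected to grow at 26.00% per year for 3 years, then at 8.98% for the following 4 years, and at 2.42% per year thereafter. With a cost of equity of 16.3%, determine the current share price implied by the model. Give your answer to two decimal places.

Three-stage DDM. Project D₁…D_7; terminal Gordon value at t=7 with g = 0.0242; discount at r = 0.163.
D_1 = 12.1086
D_2 = 15.2568
D_3 = 19.2236
D_4 = 20.9499
D_5 = 22.8312
D_6 = 24.8814
D_7 = 27.1158
TV_7 = 27.7720/(0.163−0.0242) = 200.0864
P₀ = Σ Dₜ/(1+r)ᵗ + TV_7/(1+r)^7 = 145.1002

CHF 145.10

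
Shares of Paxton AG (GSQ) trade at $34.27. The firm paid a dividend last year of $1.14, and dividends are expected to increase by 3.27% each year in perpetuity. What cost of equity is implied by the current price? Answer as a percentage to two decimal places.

Rearranging the constant-growth DDM: r = D₁/P₀ + g.
D₁ = 1.14 × (1 + 0.0327) = 1.1773.
r = 1.1773 / 34.27 + 0.0327 = 0.03435 + 0.0327 = 0.06705

6.71%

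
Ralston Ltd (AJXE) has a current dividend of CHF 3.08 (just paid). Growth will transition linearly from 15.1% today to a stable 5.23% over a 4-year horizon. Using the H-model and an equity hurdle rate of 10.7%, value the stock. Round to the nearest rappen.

CHF 70.37

H-model: P₀ = D₀[(1+g_L) + H(g_S−g_L)]/(r−g_L), with H = 4/2 = 2.
P₀ = 3.08 × [(1+0.0523) + 2×(0.151−0.0523)] / (0.107−0.0523)
   = 3.08 × 1.2497 / 0.0547 = 70.3670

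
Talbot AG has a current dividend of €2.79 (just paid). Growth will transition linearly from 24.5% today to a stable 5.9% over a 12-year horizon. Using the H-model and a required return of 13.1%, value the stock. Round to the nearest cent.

H-model: P₀ = D₀[(1+g_L) + H(g_S−g_L)]/(r−g_L), with H = 12/2 = 6.
P₀ = 2.79 × [(1+0.059) + 6×(0.245−0.059)] / (0.131−0.059)
   = 2.79 × 2.1750 / 0.072 = 84.2812

€84.28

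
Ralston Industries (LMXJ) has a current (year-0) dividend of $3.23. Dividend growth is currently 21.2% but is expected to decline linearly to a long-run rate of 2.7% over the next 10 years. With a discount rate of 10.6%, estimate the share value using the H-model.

H-model: P₀ = D₀[(1+g_L) + H(g_S−g_L)]/(r−g_L), with H = 10/2 = 5.
P₀ = 3.23 × [(1+0.027) + 5×(0.212−0.027)] / (0.106−0.027)
   = 3.23 × 1.9520 / 0.079 = 79.8096

$79.81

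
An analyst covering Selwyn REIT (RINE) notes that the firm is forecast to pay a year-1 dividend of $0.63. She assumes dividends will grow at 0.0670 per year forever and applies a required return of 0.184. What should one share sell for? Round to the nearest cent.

Gordon growth model: P₀ = D₁/(r − g), with D₁ = 0.63 given directly.
P₀ = 0.6300 / (0.184 − 0.067) = 0.6300 / 0.117 = 5.3846

$5.38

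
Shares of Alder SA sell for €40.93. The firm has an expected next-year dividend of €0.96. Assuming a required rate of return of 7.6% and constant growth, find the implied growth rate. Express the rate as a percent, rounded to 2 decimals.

5.25%

From P₀ = D₁/(r − g), the implied growth is g = r − D₁/P₀.
g = 0.076 − 0.96/40.93 = 0.076 − 0.02345 = 0.05255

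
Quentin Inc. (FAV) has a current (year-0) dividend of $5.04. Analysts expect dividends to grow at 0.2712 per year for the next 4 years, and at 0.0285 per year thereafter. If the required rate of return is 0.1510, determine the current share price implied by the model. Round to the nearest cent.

Two-stage DDM. Project D₁…D_4 at 0.2712, terminal growth 0.0285, discount at r = 0.151.
D_1 = 6.4068
D_2 = 8.1444
D_3 = 10.3531
D_4 = 13.1609
Terminal value at t=4: TV = D_5/(r−g) = 13.5360/(0.151−0.0285) = 110.4980
P₀ = 6.4068/(1+0.151)^1 + 8.1444/(1+0.151)^2 + 10.3531/(1+0.151)^3 + 13.1609/(1+0.151)^4 + 110.4980/(1+0.151)^4 = 88.9606

$88.96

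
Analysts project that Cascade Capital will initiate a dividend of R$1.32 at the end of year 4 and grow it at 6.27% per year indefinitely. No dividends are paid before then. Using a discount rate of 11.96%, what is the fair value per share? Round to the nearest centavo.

Deferred-dividend DDM. At t=3 the remaining stream is a growing perpetuity with first payment D_4 = 1.32.
V_3 = D_4/(r−g) = 1.32/(0.1196−0.0627) = 23.1986
P₀ = V_3/(1+r)^3 = 23.1986/(1+0.1196)^3 = 16.5300

R$16.53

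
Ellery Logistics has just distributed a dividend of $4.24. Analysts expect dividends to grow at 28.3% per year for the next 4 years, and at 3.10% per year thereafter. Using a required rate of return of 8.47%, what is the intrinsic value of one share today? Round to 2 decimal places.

Two-stage DDM. Project D₁…D_4 at 0.283, terminal growth 0.031, discount at r = 0.0847.
D_1 = 5.4399
D_2 = 6.9794
D_3 = 8.9546
D_4 = 11.4887
Terminal value at t=4: TV = D_5/(r−g) = 11.8449/(0.0847−0.031) = 220.5753
P₀ = 5.4399/(1+0.0847)^1 + 6.9794/(1+0.0847)^2 + 8.9546/(1+0.0847)^3 + 11.4887/(1+0.0847)^4 + 220.5753/(1+0.0847)^4 = 185.6003

$185.60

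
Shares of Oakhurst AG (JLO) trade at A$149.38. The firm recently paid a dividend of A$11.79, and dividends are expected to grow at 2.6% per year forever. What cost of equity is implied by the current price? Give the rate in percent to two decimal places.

10.70%

Rearranging the constant-growth DDM: r = D₁/P₀ + g.
D₁ = 11.79 × (1 + 0.026) = 12.0965.
r = 12.0965 / 149.38 + 0.026 = 0.08098 + 0.026 = 0.10698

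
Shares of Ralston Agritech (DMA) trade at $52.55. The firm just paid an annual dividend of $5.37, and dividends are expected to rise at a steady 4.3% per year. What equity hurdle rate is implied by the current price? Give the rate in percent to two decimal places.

Rearranging the constant-growth DDM: r = D₁/P₀ + g.
D₁ = 5.37 × (1 + 0.043) = 5.6009.
r = 5.6009 / 52.55 + 0.043 = 0.10658 + 0.043 = 0.14958

14.96%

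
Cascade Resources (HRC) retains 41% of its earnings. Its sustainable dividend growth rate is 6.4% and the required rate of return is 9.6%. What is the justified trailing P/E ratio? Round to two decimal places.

Payout ratio b = 1 − 0.41 = 0.59.
Justified trailing P/E = b(1+g)/(r−g) = 0.59×(1+0.064)/(0.096−0.064) = 19.6175

19.62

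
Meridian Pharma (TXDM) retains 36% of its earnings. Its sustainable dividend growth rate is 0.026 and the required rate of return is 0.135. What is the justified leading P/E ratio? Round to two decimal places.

Payout ratio b = 1 − 0.36 = 0.64.
Justified leading P/E = b/(r−g) = 0.64/(0.135−0.026) = 5.8716

5.87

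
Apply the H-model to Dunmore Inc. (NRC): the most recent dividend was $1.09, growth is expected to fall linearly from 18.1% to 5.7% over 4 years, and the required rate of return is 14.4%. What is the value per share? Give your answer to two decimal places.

H-model: P₀ = D₀[(1+g_L) + H(g_S−g_L)]/(r−g_L), with H = 4/2 = 2.
P₀ = 1.09 × [(1+0.057) + 2×(0.181−0.057)] / (0.144−0.057)
   = 1.09 × 1.3050 / 0.087 = 16.3500

$16.35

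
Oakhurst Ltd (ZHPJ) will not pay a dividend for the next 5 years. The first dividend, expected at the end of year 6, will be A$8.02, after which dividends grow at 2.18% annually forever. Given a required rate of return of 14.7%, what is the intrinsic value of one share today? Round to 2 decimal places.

A$32.27

Deferred-dividend DDM. At t=5 the remaining stream is a growing perpetuity with first payment D_6 = 8.02.
V_5 = D_6/(r−g) = 8.02/(0.147−0.0218) = 64.0575
P₀ = V_5/(1+r)^5 = 64.0575/(1+0.147)^5 = 32.2666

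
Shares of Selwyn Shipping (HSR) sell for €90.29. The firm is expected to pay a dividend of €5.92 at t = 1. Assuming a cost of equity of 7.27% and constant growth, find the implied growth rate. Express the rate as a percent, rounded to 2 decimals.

From P₀ = D₁/(r − g), the implied growth is g = r − D₁/P₀.
g = 0.0727 − 5.92/90.29 = 0.0727 − 0.06557 = 0.00713

0.71%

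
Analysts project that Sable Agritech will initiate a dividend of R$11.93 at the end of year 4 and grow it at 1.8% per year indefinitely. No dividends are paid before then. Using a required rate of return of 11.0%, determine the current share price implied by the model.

R$94.82

Deferred-dividend DDM. At t=3 the remaining stream is a growing perpetuity with first payment D_4 = 11.93.
V_3 = D_4/(r−g) = 11.93/(0.11−0.018) = 129.6739
P₀ = V_3/(1+r)^3 = 129.6739/(1+0.11)^3 = 94.8164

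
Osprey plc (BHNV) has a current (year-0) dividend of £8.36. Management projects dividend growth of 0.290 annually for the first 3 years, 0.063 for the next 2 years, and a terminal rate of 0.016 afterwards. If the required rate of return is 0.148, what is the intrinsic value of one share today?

Three-stage DDM. Project D₁…D_5; terminal Gordon value at t=5 with g = 0.016; discount at r = 0.148.
D_1 = 10.7844
D_2 = 13.9119
D_3 = 17.9463
D_4 = 19.0769
D_5 = 20.2788
TV_5 = 20.6032/(0.148−0.016) = 156.0852
P₀ = Σ Dₜ/(1+r)ᵗ + TV_5/(1+r)^5 = 131.2460

£131.25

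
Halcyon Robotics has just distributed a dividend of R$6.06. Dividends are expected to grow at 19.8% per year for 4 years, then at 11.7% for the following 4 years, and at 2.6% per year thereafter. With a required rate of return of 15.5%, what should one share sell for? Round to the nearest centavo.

R$101.20

Three-stage DDM. Project D₁…D_8; terminal Gordon value at t=8 with g = 0.026; discount at r = 0.155.
D_1 = 7.2599
D_2 = 8.6973
D_3 = 10.4194
D_4 = 12.4825
D_5 = 13.9429
D_6 = 15.5742
D_7 = 17.3964
D_8 = 19.4318
TV_8 = 19.9370/(0.155−0.026) = 154.5504
P₀ = Σ Dₜ/(1+r)ᵗ + TV_8/(1+r)^8 = 101.2045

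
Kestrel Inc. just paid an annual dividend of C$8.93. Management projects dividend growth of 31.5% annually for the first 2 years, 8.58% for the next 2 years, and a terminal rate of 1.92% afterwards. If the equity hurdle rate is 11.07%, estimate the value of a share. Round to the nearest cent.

C$180.53

Three-stage DDM. Project D₁…D_4; terminal Gordon value at t=4 with g = 0.0192; discount at r = 0.1107.
D_1 = 11.7429
D_2 = 15.4420
D_3 = 16.7669
D_4 = 18.2055
TV_4 = 18.5550/(0.1107−0.0192) = 202.7874
P₀ = Σ Dₜ/(1+r)ᵗ + TV_4/(1+r)^4 = 180.5347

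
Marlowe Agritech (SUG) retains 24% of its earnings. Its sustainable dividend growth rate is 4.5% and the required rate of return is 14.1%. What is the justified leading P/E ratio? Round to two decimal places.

7.92

Payout ratio b = 1 − 0.24 = 0.76.
Justified leading P/E = b/(r−g) = 0.76/(0.141−0.045) = 7.9167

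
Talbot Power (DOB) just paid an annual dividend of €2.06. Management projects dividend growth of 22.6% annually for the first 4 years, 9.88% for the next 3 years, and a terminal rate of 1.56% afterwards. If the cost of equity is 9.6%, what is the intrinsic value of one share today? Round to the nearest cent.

€61.77

Three-stage DDM. Project D₁…D_7; terminal Gordon value at t=7 with g = 0.0156; discount at r = 0.096.
D_1 = 2.5256
D_2 = 3.0963
D_3 = 3.7961
D_4 = 4.6540
D_5 = 5.1138
D_6 = 5.6191
D_7 = 6.1743
TV_7 = 6.2706/(0.096−0.0156) = 77.9923
P₀ = Σ Dₜ/(1+r)ᵗ + TV_7/(1+r)^7 = 61.7728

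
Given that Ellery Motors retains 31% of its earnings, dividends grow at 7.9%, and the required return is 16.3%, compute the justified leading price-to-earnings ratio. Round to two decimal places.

8.21

Payout ratio b = 1 − 0.31 = 0.69.
Justified leading P/E = b/(r−g) = 0.69/(0.163−0.079) = 8.2143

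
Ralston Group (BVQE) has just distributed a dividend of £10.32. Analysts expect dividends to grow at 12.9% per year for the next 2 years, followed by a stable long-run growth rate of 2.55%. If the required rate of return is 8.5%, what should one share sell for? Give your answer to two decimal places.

£214.50

Two-stage DDM. Project D₁…D_2 at 0.129, terminal growth 0.0255, discount at r = 0.085.
D_1 = 11.6513
D_2 = 13.1543
Terminal value at t=2: TV = D_3/(r−g) = 13.4897/(0.085−0.0255) = 226.7181
P₀ = 11.6513/(1+0.085)^1 + 13.1543/(1+0.085)^2 + 226.7181/(1+0.085)^2 = 214.4994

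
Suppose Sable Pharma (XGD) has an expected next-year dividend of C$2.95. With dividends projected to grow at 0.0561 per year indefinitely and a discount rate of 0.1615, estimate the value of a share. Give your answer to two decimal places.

Gordon growth model: P₀ = D₁/(r − g), with D₁ = 2.95 given directly.
P₀ = 2.9500 / (0.1615 − 0.0561) = 2.9500 / 0.1054 = 27.9886

C$27.99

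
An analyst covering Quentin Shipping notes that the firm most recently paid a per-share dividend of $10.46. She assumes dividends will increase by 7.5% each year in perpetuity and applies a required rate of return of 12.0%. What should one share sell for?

Gordon growth model: P₀ = D₁/(r − g). D₁ = 10.46 × (1 + 0.075) = 11.2445.
P₀ = 11.2445 / (0.12 − 0.075) = 11.2445 / 0.045 = 249.8778

$249.88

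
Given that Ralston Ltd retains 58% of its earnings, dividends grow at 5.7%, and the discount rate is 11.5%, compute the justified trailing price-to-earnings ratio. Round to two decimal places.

Payout ratio b = 1 − 0.58 = 0.42.
Justified trailing P/E = b(1+g)/(r−g) = 0.42×(1+0.057)/(0.115−0.057) = 7.6541

7.65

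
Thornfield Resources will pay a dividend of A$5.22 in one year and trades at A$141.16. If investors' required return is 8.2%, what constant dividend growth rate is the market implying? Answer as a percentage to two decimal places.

From P₀ = D₁/(r − g), the implied growth is g = r − D₁/P₀.
g = 0.082 − 5.22/141.16 = 0.082 − 0.03698 = 0.04502

4.50%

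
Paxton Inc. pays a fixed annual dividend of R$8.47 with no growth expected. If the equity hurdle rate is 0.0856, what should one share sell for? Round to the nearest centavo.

Zero-growth DDM (perpetuity): P₀ = D/r = 8.47 / 0.0856 = 98.9486

R$98.95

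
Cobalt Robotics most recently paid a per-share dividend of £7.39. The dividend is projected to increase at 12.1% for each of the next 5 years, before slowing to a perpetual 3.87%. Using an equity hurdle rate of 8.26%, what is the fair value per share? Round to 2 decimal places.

£249.21

Two-stage DDM. Project D₁…D_5 at 0.121, terminal growth 0.0387, discount at r = 0.0826.
D_1 = 8.2842
D_2 = 9.2866
D_3 = 10.4103
D_4 = 11.6699
D_5 = 13.0820
Terminal value at t=5: TV = D_6/(r−g) = 13.5882/(0.0826−0.0387) = 309.5267
P₀ = 8.2842/(1+0.0826)^1 + 9.2866/(1+0.0826)^2 + 10.4103/(1+0.0826)^3 + 11.6699/(1+0.0826)^4 + 13.0820/(1+0.0826)^5 + 309.5267/(1+0.0826)^5 = 249.2140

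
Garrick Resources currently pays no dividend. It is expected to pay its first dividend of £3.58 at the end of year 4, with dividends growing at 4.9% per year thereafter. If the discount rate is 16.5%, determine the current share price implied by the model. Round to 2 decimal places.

Deferred-dividend DDM. At t=3 the remaining stream is a growing perpetuity with first payment D_4 = 3.58.
V_3 = D_4/(r−g) = 3.58/(0.165−0.049) = 30.8621
P₀ = V_3/(1+r)^3 = 30.8621/(1+0.165)^3 = 19.5185

£19.52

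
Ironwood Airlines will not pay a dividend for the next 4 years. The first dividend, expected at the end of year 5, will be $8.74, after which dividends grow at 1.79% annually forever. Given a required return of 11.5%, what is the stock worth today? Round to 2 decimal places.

Deferred-dividend DDM. At t=4 the remaining stream is a growing perpetuity with first payment D_5 = 8.74.
V_4 = D_5/(r−g) = 8.74/(0.115−0.0179) = 90.0103
P₀ = V_4/(1+r)^4 = 90.0103/(1+0.115)^4 = 58.2362

$58.24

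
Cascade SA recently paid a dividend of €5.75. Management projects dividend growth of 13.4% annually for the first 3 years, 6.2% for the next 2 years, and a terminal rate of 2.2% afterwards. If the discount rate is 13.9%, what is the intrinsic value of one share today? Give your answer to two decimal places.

€70.42

Three-stage DDM. Project D₁…D_5; terminal Gordon value at t=5 with g = 0.022; discount at r = 0.139.
D_1 = 6.5205
D_2 = 7.3942
D_3 = 8.3851
D_4 = 8.9050
D_5 = 9.4571
TV_5 = 9.6651/(0.139−0.022) = 82.6078
P₀ = Σ Dₜ/(1+r)ᵗ + TV_5/(1+r)^5 = 70.4159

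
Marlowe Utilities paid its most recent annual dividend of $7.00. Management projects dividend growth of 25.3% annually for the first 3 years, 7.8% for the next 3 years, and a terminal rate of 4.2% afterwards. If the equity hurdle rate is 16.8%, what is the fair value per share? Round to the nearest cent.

$102.53

Three-stage DDM. Project D₁…D_6; terminal Gordon value at t=6 with g = 0.042; discount at r = 0.168.
D_1 = 8.7710
D_2 = 10.9901
D_3 = 13.7705
D_4 = 14.8447
D_5 = 16.0025
D_6 = 17.2507
TV_6 = 17.9753/(0.168−0.042) = 142.6608
P₀ = Σ Dₜ/(1+r)ᵗ + TV_6/(1+r)^6 = 102.5283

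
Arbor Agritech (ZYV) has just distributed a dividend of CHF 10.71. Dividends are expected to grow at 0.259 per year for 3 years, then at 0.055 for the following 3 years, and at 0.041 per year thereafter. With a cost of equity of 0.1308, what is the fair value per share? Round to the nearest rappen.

CHF 217.79

Three-stage DDM. Project D₁…D_6; terminal Gordon value at t=6 with g = 0.041; discount at r = 0.1308.
D_1 = 13.4839
D_2 = 16.9762
D_3 = 21.3731
D_4 = 22.5486
D_5 = 23.7887
D_6 = 25.0971
TV_6 = 26.1261/(0.1308−0.041) = 290.9366
P₀ = Σ Dₜ/(1+r)ᵗ + TV_6/(1+r)^6 = 217.7915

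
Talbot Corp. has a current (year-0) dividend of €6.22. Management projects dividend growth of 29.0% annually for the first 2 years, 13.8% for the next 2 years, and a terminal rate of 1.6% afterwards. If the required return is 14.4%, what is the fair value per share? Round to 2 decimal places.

€92.74

Three-stage DDM. Project D₁…D_4; terminal Gordon value at t=4 with g = 0.016; discount at r = 0.144.
D_1 = 8.0238
D_2 = 10.3507
D_3 = 11.7791
D_4 = 13.4046
TV_4 = 13.6191/(0.144−0.016) = 106.3991
P₀ = Σ Dₜ/(1+r)ᵗ + TV_4/(1+r)^4 = 92.7367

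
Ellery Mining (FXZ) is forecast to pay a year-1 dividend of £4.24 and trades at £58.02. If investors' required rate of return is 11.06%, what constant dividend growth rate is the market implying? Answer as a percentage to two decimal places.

3.75%

From P₀ = D₁/(r − g), the implied growth is g = r − D₁/P₀.
g = 0.1106 − 4.24/58.02 = 0.1106 − 0.07308 = 0.03752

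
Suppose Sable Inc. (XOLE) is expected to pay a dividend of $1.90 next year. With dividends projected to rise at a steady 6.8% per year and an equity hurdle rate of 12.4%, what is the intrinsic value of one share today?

Gordon growth model: P₀ = D₁/(r − g), with D₁ = 1.90 given directly.
P₀ = 1.9000 / (0.124 − 0.068) = 1.9000 / 0.056 = 33.9286

$33.93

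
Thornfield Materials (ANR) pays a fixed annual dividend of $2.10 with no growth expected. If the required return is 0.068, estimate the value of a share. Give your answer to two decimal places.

Zero-growth DDM (perpetuity): P₀ = D/r = 2.10 / 0.068 = 30.8824

$30.88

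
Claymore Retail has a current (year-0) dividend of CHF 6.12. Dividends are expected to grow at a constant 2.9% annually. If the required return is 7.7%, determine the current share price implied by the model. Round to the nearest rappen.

CHF 131.20

Gordon growth model: P₀ = D₁/(r − g). D₁ = 6.12 × (1 + 0.029) = 6.2975.
P₀ = 6.2975 / (0.077 − 0.029) = 6.2975 / 0.048 = 131.1975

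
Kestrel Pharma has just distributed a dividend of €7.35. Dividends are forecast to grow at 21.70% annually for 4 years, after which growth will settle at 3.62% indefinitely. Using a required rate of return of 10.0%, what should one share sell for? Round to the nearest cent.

Two-stage DDM. Project D₁…D_4 at 0.217, terminal growth 0.0362, discount at r = 0.1.
D_1 = 8.9450
D_2 = 10.8860
D_3 = 13.2483
D_4 = 16.1231
Terminal value at t=4: TV = D_5/(r−g) = 16.7068/(0.1−0.0362) = 261.8620
P₀ = 8.9450/(1+0.1)^1 + 10.8860/(1+0.1)^2 + 13.2483/(1+0.1)^3 + 16.1231/(1+0.1)^4 + 261.8620/(1+0.1)^4 = 216.9497

€216.95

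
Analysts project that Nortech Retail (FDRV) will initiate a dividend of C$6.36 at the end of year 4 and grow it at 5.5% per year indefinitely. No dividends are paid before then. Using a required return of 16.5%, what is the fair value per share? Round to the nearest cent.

Deferred-dividend DDM. At t=3 the remaining stream is a growing perpetuity with first payment D_4 = 6.36.
V_3 = D_4/(r−g) = 6.36/(0.165−0.055) = 57.8182
P₀ = V_3/(1+r)^3 = 57.8182/(1+0.165)^3 = 36.5668

C$36.57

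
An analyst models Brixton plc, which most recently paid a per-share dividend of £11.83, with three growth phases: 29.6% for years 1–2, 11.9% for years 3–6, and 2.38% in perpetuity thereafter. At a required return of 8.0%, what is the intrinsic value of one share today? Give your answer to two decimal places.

Three-stage DDM. Project D₁…D_6; terminal Gordon value at t=6 with g = 0.0238; discount at r = 0.08.
D_1 = 15.3317
D_2 = 19.8699
D_3 = 22.2344
D_4 = 24.8803
D_5 = 27.8410
D_6 = 31.1541
TV_6 = 31.8956/(0.08−0.0238) = 567.5366
P₀ = Σ Dₜ/(1+r)ᵗ + TV_6/(1+r)^6 = 463.3941

£463.39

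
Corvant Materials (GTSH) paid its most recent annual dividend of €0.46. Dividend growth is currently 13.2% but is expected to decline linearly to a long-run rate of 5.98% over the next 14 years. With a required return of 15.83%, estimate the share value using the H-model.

€7.31

H-model: P₀ = D₀[(1+g_L) + H(g_S−g_L)]/(r−g_L), with H = 14/2 = 7.
P₀ = 0.46 × [(1+0.0598) + 7×(0.132−0.0598)] / (0.1583−0.0598)
   = 0.46 × 1.5652 / 0.0985 = 7.3096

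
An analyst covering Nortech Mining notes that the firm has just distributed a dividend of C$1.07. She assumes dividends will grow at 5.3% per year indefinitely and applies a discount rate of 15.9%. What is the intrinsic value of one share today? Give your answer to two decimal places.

Gordon growth model: P₀ = D₁/(r − g). D₁ = 1.07 × (1 + 0.053) = 1.1267.
P₀ = 1.1267 / (0.159 − 0.053) = 1.1267 / 0.106 = 10.6293

C$10.63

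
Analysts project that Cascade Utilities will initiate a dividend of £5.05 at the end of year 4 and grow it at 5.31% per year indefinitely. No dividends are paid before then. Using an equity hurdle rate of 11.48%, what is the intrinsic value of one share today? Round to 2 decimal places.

Deferred-dividend DDM. At t=3 the remaining stream is a growing perpetuity with first payment D_4 = 5.05.
V_3 = D_4/(r−g) = 5.05/(0.1148−0.0531) = 81.8476
P₀ = V_3/(1+r)^3 = 81.8476/(1+0.1148)^3 = 59.0766

£59.08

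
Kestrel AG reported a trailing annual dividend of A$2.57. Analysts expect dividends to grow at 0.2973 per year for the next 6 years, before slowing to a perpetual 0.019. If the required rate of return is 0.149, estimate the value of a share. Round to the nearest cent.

Two-stage DDM. Project D₁…D_6 at 0.2973, terminal growth 0.019, discount at r = 0.149.
D_1 = 3.3341
D_2 = 4.3253
D_3 = 5.6112
D_4 = 7.2794
D_5 = 9.4435
D_6 = 12.2511
Terminal value at t=6: TV = D_7/(r−g) = 12.4839/(0.149−0.019) = 96.0299
P₀ = 3.3341/(1+0.149)^1 + 4.3253/(1+0.149)^2 + 5.6112/(1+0.149)^3 + 7.2794/(1+0.149)^4 + 9.4435/(1+0.149)^5 + 12.2511/(1+0.149)^6 + 96.0299/(1+0.149)^6 = 65.8270

A$65.83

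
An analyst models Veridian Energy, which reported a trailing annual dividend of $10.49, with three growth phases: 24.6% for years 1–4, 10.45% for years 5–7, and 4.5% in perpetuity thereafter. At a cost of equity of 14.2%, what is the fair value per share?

$239.04

Three-stage DDM. Project D₁…D_7; terminal Gordon value at t=7 with g = 0.045; discount at r = 0.142.
D_1 = 13.0705
D_2 = 16.2859
D_3 = 20.2922
D_4 = 25.2841
D_5 = 27.9263
D_6 = 30.8446
D_7 = 34.0679
TV_7 = 35.6009/(0.142−0.045) = 367.0197
P₀ = Σ Dₜ/(1+r)ᵗ + TV_7/(1+r)^7 = 239.0411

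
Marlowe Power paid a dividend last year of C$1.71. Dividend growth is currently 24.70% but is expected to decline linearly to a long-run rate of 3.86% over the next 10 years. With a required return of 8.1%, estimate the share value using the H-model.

H-model: P₀ = D₀[(1+g_L) + H(g_S−g_L)]/(r−g_L), with H = 10/2 = 5.
P₀ = 1.71 × [(1+0.0386) + 5×(0.247−0.0386)] / (0.081−0.0386)
   = 1.71 × 2.0806 / 0.0424 = 83.9110

C$83.91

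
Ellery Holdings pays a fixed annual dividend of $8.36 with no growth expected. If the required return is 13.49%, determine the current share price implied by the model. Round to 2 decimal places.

$61.97

Zero-growth DDM (perpetuity): P₀ = D/r = 8.36 / 0.1349 = 61.9718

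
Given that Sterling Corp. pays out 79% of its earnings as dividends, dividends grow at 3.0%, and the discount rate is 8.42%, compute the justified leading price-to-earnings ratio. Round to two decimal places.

14.58

Justified leading P/E = b/(r−g) = 0.79/(0.0842−0.03) = 14.5756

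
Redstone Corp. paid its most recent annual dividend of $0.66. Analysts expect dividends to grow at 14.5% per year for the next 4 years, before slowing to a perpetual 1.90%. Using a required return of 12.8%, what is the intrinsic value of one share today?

$9.29

Two-stage DDM. Project D₁…D_4 at 0.145, terminal growth 0.019, discount at r = 0.128.
D_1 = 0.7557
D_2 = 0.8653
D_3 = 0.9907
D_4 = 1.1344
Terminal value at t=4: TV = D_5/(r−g) = 1.1560/(0.128−0.019) = 10.6051
P₀ = 0.7557/(1+0.128)^1 + 0.8653/(1+0.128)^2 + 0.9907/(1+0.128)^3 + 1.1344/(1+0.128)^4 + 10.6051/(1+0.128)^4 = 9.2915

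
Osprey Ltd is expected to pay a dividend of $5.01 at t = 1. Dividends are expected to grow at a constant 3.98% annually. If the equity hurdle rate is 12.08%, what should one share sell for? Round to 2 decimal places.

Gordon growth model: P₀ = D₁/(r − g), with D₁ = 5.01 given directly.
P₀ = 5.0100 / (0.1208 − 0.0398) = 5.0100 / 0.081 = 61.8519

$61.85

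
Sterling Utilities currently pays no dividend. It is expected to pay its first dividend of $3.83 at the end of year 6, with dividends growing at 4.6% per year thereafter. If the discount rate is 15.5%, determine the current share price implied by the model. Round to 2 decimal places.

$17.09

Deferred-dividend DDM. At t=5 the remaining stream is a growing perpetuity with first payment D_6 = 3.83.
V_5 = D_6/(r−g) = 3.83/(0.155−0.046) = 35.1376
P₀ = V_5/(1+r)^5 = 35.1376/(1+0.155)^5 = 17.0947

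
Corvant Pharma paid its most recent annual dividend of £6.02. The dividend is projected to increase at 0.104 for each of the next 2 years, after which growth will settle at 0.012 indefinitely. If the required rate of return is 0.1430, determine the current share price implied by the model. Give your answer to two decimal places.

£54.82

Two-stage DDM. Project D₁…D_2 at 0.104, terminal growth 0.012, discount at r = 0.143.
D_1 = 6.6461
D_2 = 7.3373
Terminal value at t=2: TV = D_3/(r−g) = 7.4253/(0.143−0.012) = 56.6818
P₀ = 6.6461/(1+0.143)^1 + 7.3373/(1+0.143)^2 + 56.6818/(1+0.143)^2 = 54.8170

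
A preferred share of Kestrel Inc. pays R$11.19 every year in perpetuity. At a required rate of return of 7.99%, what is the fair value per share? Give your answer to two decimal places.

R$140.05

Zero-growth DDM (perpetuity): P₀ = D/r = 11.19 / 0.0799 = 140.0501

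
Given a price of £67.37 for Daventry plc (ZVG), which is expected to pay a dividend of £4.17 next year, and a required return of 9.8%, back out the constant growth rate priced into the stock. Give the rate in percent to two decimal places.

From P₀ = D₁/(r − g), the implied growth is g = r − D₁/P₀.
g = 0.098 − 4.17/67.37 = 0.098 − 0.06190 = 0.03610

3.61%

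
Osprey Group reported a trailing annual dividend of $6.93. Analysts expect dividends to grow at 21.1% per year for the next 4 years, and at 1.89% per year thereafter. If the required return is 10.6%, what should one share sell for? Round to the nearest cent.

Two-stage DDM. Project D₁…D_4 at 0.211, terminal growth 0.0189, discount at r = 0.106.
D_1 = 8.3922
D_2 = 10.1630
D_3 = 12.3074
D_4 = 14.9042
Terminal value at t=4: TV = D_5/(r−g) = 15.1859/(0.106−0.0189) = 174.3505
P₀ = 8.3922/(1+0.106)^1 + 10.1630/(1+0.106)^2 + 12.3074/(1+0.106)^3 + 14.9042/(1+0.106)^4 + 174.3505/(1+0.106)^4 = 151.4745

$151.47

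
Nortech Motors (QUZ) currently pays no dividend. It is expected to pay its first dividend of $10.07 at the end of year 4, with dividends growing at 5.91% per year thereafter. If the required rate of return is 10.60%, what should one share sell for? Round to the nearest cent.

Deferred-dividend DDM. At t=3 the remaining stream is a growing perpetuity with first payment D_4 = 10.07.
V_3 = D_4/(r−g) = 10.07/(0.106−0.0591) = 214.7122
P₀ = V_3/(1+r)^3 = 214.7122/(1+0.106)^3 = 158.7052

$158.71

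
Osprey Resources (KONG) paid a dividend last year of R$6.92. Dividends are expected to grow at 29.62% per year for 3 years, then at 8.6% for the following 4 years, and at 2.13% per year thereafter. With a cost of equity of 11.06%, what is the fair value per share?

Three-stage DDM. Project D₁…D_7; terminal Gordon value at t=7 with g = 0.0213; discount at r = 0.1106.
D_1 = 8.9697
D_2 = 11.6265
D_3 = 15.0703
D_4 = 16.3664
D_5 = 17.7739
D_6 = 19.3024
D_7 = 20.9624
TV_7 = 21.4089/(0.1106−0.0213) = 239.7416
P₀ = Σ Dₜ/(1+r)ᵗ + TV_7/(1+r)^7 = 185.1639

R$185.16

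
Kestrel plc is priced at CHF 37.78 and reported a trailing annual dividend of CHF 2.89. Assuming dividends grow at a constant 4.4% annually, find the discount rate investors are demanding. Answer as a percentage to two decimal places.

Rearranging the constant-growth DDM: r = D₁/P₀ + g.
D₁ = 2.89 × (1 + 0.044) = 3.0172.
r = 3.0172 / 37.78 + 0.044 = 0.07986 + 0.044 = 0.12386

12.39%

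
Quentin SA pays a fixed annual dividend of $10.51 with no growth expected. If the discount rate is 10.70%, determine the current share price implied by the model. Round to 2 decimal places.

$98.22

Zero-growth DDM (perpetuity): P₀ = D/r = 10.51 / 0.107 = 98.2243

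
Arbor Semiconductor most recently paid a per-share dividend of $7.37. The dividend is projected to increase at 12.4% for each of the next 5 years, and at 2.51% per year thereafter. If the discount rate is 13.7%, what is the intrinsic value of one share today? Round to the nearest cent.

$99.35

Two-stage DDM. Project D₁…D_5 at 0.124, terminal growth 0.0251, discount at r = 0.137.
D_1 = 8.2839
D_2 = 9.3111
D_3 = 10.4657
D_4 = 11.7634
D_5 = 13.2221
Terminal value at t=5: TV = D_6/(r−g) = 13.5539/(0.137−0.0251) = 121.1254
P₀ = 8.2839/(1+0.137)^1 + 9.3111/(1+0.137)^2 + 10.4657/(1+0.137)^3 + 11.7634/(1+0.137)^4 + 13.2221/(1+0.137)^5 + 121.1254/(1+0.137)^5 = 99.3482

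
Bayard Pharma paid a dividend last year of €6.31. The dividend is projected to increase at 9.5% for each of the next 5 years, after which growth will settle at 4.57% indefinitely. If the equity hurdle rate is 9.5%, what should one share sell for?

Two-stage DDM. Project D₁…D_5 at 0.095, terminal growth 0.0457, discount at r = 0.095.
D_1 = 6.9094
D_2 = 7.5658
D_3 = 8.2846
D_4 = 9.0716
D_5 = 9.9334
Terminal value at t=5: TV = D_6/(r−g) = 10.3874/(0.095−0.0457) = 210.6979
P₀ = 6.9094/(1+0.095)^1 + 7.5658/(1+0.095)^2 + 8.2846/(1+0.095)^3 + 9.0716/(1+0.095)^4 + 9.9334/(1+0.095)^5 + 210.6979/(1+0.095)^5 = 165.3911

€165.39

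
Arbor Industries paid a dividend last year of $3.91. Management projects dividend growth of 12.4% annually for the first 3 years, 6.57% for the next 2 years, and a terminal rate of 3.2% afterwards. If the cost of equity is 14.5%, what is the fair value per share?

$47.21

Three-stage DDM. Project D₁…D_5; terminal Gordon value at t=5 with g = 0.032; discount at r = 0.145.
D_1 = 4.3948
D_2 = 4.9398
D_3 = 5.5523
D_4 = 5.9171
D_5 = 6.3059
TV_5 = 6.5077/(0.145−0.032) = 57.5900
P₀ = Σ Dₜ/(1+r)ᵗ + TV_5/(1+r)^5 = 47.2148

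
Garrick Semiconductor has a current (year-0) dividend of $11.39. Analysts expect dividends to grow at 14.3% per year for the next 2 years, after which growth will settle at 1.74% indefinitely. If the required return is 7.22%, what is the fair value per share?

$265.40

Two-stage DDM. Project D₁…D_2 at 0.143, terminal growth 0.0174, discount at r = 0.0722.
D_1 = 13.0188
D_2 = 14.8805
Terminal value at t=2: TV = D_3/(r−g) = 15.1394/(0.0722−0.0174) = 276.2659
P₀ = 13.0188/(1+0.0722)^1 + 14.8805/(1+0.0722)^2 + 276.2659/(1+0.0722)^2 = 265.3982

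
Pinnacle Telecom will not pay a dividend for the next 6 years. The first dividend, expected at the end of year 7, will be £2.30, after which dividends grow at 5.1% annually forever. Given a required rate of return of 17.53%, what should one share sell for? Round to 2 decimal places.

Deferred-dividend DDM. At t=6 the remaining stream is a growing perpetuity with first payment D_7 = 2.30.
V_6 = D_7/(r−g) = 2.30/(0.1753−0.051) = 18.5036
P₀ = V_6/(1+r)^6 = 18.5036/(1+0.1753)^6 = 7.0204

£7.02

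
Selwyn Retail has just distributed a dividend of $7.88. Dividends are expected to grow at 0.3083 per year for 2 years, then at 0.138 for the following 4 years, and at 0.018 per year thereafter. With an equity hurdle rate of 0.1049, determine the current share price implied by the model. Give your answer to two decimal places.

$213.63

Three-stage DDM. Project D₁…D_6; terminal Gordon value at t=6 with g = 0.018; discount at r = 0.1049.
D_1 = 10.3094
D_2 = 13.4878
D_3 = 15.3491
D_4 = 17.4673
D_5 = 19.8778
D_6 = 22.6209
TV_6 = 23.0281/(0.1049−0.018) = 264.9952
P₀ = Σ Dₜ/(1+r)ᵗ + TV_6/(1+r)^6 = 213.6290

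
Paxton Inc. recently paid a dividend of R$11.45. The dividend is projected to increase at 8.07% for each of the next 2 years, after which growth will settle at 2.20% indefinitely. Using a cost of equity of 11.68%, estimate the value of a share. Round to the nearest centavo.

Two-stage DDM. Project D₁…D_2 at 0.0807, terminal growth 0.022, discount at r = 0.1168.
D_1 = 12.3740
D_2 = 13.3726
Terminal value at t=2: TV = D_3/(r−g) = 13.6668/(0.1168−0.022) = 144.1645
P₀ = 12.3740/(1+0.1168)^1 + 13.3726/(1+0.1168)^2 + 144.1645/(1+0.1168)^2 = 137.3882

R$137.39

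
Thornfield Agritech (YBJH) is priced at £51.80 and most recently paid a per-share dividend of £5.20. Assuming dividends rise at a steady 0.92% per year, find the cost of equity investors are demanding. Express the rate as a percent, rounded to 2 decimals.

11.05%

Rearranging the constant-growth DDM: r = D₁/P₀ + g.
D₁ = 5.20 × (1 + 0.0092) = 5.2478.
r = 5.2478 / 51.80 + 0.0092 = 0.10131 + 0.0092 = 0.11051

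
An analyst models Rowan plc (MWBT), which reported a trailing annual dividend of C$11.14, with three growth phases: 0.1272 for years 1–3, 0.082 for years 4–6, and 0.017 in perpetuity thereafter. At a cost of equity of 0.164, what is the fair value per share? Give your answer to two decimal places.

Three-stage DDM. Project D₁…D_6; terminal Gordon value at t=6 with g = 0.017; discount at r = 0.164.
D_1 = 12.5570
D_2 = 14.1543
D_3 = 15.9547
D_4 = 17.2630
D_5 = 18.6785
D_6 = 20.2102
TV_6 = 20.5537/(0.164−0.017) = 139.8214
P₀ = Σ Dₜ/(1+r)ᵗ + TV_6/(1+r)^6 = 113.8371

C$113.84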